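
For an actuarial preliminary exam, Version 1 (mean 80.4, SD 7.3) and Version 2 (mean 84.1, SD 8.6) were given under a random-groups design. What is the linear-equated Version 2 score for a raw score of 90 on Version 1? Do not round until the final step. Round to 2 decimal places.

95.41

Linear equating: y = (SD_Y/SD_X)(x − M_X) + M_Y
y = (8.6/7.3)(90 − 80.4) + 84.1
y = 1.178082 × 9.6 + 84.1 = 11.3096 + 84.1 = 95.41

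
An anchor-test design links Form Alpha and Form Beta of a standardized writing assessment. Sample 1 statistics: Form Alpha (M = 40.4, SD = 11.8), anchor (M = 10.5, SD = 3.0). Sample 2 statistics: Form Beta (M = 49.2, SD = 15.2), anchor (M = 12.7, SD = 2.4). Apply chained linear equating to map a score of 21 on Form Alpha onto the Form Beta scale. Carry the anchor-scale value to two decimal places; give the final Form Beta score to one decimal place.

4.0

Form Alpha → anchor (Sample 1): v = (3.0/11.8)(21 − 40.4) + 10.5 = 5.57
anchor → Form Beta (Sample 2): y = (15.2/2.4)(5.57 − 12.7) + 49.2 = 4.0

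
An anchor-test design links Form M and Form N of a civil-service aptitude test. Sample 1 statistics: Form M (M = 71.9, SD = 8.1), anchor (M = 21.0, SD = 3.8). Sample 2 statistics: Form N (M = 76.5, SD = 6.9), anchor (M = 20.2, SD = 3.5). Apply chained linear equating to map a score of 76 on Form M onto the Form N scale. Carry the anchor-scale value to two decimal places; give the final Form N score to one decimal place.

Form M → anchor (Sample 1): v = (3.8/8.1)(76 − 71.9) + 21.0 = 22.92
anchor → Form N (Sample 2): y = (6.9/3.5)(22.92 − 20.2) + 76.5 = 81.9

81.9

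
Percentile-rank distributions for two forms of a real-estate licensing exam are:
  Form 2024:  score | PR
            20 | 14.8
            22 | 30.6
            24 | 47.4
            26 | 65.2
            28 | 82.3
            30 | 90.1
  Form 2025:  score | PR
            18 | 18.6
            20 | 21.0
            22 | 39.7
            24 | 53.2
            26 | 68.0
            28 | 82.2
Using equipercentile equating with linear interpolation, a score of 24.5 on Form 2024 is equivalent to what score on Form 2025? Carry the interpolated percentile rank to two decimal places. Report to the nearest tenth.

23.8

PR of 24.5 on Form 2024: 47.4 + (24.5 − 24)/(26 − 24) × (65.2 − 47.4) = 51.85
On Form 2025, PR 51.85 falls between score 22 (PR 39.7) and 24 (PR 53.2).
Interpolate: 22 + (51.85 − 39.7)/(53.2 − 39.7) × (24 − 22) = 23.8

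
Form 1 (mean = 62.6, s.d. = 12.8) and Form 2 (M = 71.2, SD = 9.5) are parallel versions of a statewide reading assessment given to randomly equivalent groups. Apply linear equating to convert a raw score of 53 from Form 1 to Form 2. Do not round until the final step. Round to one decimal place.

Linear equating: y = (SD_Y/SD_X)(x − M_X) + M_Y
y = (9.5/12.8)(53 − 62.6) + 71.2
y = 0.742188 × -9.6 + 71.2 = -7.1250 + 71.2 = 64.1

64.1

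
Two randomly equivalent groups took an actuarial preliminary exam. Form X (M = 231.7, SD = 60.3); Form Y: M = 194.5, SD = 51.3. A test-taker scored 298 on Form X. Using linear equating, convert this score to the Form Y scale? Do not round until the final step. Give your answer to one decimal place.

Linear equating: y = (SD_Y/SD_X)(x − M_X) + M_Y
y = (51.3/60.3)(298 − 231.7) + 194.5
y = 0.850746 × 66.3 + 194.5 = 56.4045 + 194.5 = 250.9

250.9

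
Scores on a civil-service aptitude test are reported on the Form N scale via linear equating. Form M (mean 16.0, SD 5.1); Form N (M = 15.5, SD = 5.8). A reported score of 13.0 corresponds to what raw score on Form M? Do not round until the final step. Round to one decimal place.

Invert y = (SD_Y/SD_X)(x − M_X) + M_Y:
x = (SD_X/SD_Y)(y − M_Y) + M_X = (5.1/5.8)(13.0 − 15.5) + 16.0
x = 0.879310 × -2.500 + 16.0 = 13.8

13.8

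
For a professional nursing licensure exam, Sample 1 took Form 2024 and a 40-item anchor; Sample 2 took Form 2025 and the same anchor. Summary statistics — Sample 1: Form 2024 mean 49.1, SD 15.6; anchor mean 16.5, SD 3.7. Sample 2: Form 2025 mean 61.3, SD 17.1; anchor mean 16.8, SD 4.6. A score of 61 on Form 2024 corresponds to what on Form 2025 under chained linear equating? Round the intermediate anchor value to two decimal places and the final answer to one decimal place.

70.7

Form 2024 → anchor (Sample 1): v = (3.7/15.6)(61 − 49.1) + 16.5 = 19.32
anchor → Form 2025 (Sample 2): y = (17.1/4.6)(19.32 − 16.8) + 61.3 = 70.7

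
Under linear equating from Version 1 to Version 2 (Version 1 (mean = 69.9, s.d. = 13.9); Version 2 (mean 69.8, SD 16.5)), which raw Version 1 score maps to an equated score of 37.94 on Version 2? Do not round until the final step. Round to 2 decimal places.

Invert y = (SD_Y/SD_X)(x − M_X) + M_Y:
x = (SD_X/SD_Y)(y − M_Y) + M_X = (13.9/16.5)(37.94 − 69.8) + 69.9
x = 0.842424 × -31.860 + 69.9 = 43.06

43.06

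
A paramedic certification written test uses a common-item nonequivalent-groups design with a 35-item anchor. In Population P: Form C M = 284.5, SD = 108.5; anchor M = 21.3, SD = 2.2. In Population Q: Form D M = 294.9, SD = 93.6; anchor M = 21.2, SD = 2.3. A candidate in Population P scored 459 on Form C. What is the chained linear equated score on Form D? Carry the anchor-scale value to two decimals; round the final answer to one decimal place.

443.0

Form C → anchor (Population P): v = (2.2/108.5)(459 − 284.5) + 21.3 = 24.84
anchor → Form D (Population Q): y = (93.6/2.3)(24.84 − 21.2) + 294.9 = 443.0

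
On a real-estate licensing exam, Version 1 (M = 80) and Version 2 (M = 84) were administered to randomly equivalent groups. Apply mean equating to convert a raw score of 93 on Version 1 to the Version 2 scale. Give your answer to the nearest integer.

97

Mean equating: y = x + (M_Y − M_X) = 93 + (84 − 80) = 97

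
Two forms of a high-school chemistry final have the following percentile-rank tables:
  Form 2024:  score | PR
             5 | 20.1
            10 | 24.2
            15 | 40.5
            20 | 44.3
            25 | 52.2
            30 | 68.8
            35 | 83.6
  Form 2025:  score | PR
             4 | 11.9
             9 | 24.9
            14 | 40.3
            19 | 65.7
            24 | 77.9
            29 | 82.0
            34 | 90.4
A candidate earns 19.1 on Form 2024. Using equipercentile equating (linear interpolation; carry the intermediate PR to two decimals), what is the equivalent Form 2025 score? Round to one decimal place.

14.7

PR of 19.1 on Form 2024: 40.5 + (19.1 − 15)/(20 − 15) × (44.3 − 40.5) = 43.62
On Form 2025, PR 43.62 falls between score 14 (PR 40.3) and 19 (PR 65.7).
Interpolate: 14 + (43.62 − 40.3)/(65.7 − 40.3) × (19 − 14) = 14.7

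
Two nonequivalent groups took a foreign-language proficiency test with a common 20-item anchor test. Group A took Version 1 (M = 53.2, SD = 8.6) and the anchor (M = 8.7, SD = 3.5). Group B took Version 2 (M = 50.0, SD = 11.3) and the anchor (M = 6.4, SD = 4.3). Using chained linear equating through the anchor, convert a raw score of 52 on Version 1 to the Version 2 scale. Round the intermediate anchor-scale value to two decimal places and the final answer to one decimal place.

54.8

Version 1 → anchor (Group A): v = (3.5/8.6)(52 − 53.2) + 8.7 = 8.21
anchor → Version 2 (Group B): y = (11.3/4.3)(8.21 − 6.4) + 50.0 = 54.8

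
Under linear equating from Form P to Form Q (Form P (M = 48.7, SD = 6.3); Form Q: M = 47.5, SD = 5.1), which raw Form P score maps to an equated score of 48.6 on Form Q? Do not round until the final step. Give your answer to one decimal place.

Invert y = (SD_Y/SD_X)(x − M_X) + M_Y:
x = (SD_X/SD_Y)(y − M_Y) + M_X = (6.3/5.1)(48.6 − 47.5) + 48.7
x = 1.235294 × 1.100 + 48.7 = 50.1

50.1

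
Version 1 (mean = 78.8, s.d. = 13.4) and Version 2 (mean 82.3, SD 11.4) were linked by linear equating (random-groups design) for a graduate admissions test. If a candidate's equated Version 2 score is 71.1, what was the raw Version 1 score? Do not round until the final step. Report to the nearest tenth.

65.6

Invert y = (SD_Y/SD_X)(x − M_X) + M_Y:
x = (SD_X/SD_Y)(y − M_Y) + M_X = (13.4/11.4)(71.1 − 82.3) + 78.8
x = 1.175439 × -11.200 + 78.8 = 65.6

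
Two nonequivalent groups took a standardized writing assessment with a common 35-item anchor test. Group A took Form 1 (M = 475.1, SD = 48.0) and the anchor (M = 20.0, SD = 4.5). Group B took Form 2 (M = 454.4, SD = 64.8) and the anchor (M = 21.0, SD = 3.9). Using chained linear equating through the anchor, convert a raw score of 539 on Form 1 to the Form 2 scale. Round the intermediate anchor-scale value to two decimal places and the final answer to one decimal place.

537.3

Form 1 → anchor (Group A): v = (4.5/48.0)(539 − 475.1) + 20.0 = 25.99
anchor → Form 2 (Group B): y = (64.8/3.9)(25.99 − 21.0) + 454.4 = 537.3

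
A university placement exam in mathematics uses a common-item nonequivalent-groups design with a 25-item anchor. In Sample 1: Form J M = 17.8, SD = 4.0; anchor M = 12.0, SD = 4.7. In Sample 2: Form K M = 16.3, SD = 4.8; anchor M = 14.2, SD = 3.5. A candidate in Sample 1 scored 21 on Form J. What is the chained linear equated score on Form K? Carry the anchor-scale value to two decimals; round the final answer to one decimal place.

Form J → anchor (Sample 1): v = (4.7/4.0)(21 − 17.8) + 12.0 = 15.76
anchor → Form K (Sample 2): y = (4.8/3.5)(15.76 − 14.2) + 16.3 = 18.4

18.4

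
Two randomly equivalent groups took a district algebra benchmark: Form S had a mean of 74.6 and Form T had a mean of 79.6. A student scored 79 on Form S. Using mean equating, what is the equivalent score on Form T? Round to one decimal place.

Mean equating: y = x + (M_Y − M_X) = 79 + (79.6 − 74.6) = 84.0

84.0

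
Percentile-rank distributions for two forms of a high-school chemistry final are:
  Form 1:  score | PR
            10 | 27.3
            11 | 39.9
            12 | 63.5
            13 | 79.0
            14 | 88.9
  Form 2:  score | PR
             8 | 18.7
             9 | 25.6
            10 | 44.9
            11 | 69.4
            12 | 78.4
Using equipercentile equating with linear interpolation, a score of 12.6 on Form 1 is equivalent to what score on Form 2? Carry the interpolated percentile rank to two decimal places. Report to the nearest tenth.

PR of 12.6 on Form 1: 63.5 + (12.6 − 12)/(13 − 12) × (79.0 − 63.5) = 72.80
On Form 2, PR 72.80 falls between score 11 (PR 69.4) and 12 (PR 78.4).
Interpolate: 11 + (72.80 − 69.4)/(78.4 − 69.4) × (12 − 11) = 11.4

11.4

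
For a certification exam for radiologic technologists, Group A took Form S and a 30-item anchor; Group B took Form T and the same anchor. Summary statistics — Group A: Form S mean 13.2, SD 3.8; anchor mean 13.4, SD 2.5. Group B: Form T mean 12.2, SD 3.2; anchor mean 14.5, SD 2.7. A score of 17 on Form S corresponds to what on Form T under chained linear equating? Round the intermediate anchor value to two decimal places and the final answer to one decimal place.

Form S → anchor (Group A): v = (2.5/3.8)(17 − 13.2) + 13.4 = 15.90
anchor → Form T (Group B): y = (3.2/2.7)(15.90 − 14.5) + 12.2 = 13.9

13.9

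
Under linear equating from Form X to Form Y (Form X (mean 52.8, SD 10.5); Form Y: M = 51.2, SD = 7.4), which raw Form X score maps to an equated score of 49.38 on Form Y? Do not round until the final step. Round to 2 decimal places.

50.22

Invert y = (SD_Y/SD_X)(x − M_X) + M_Y:
x = (SD_X/SD_Y)(y − M_Y) + M_X = (10.5/7.4)(49.38 − 51.2) + 52.8
x = 1.418919 × -1.820 + 52.8 = 50.22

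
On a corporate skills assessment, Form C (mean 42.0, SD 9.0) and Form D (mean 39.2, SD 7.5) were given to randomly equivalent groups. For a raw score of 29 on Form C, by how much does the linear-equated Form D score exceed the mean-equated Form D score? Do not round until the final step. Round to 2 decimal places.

Mean-equated: 29 + (39.2 − 42.0) = 26.20
Linear-equated: (7.5/9.0)(29 − 42.0) + 39.2 = 28.367
Difference = 28.367 − 26.20 = 2.17

2.17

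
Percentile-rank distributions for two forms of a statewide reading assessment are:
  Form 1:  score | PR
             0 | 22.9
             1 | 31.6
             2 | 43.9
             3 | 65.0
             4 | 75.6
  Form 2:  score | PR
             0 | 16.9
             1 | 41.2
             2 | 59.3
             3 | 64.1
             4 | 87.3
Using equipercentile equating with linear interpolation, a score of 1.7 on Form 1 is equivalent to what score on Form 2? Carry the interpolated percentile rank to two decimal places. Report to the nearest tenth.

1.0

PR of 1.7 on Form 1: 31.6 + (1.7 − 1)/(2 − 1) × (43.9 − 31.6) = 40.21
On Form 2, PR 40.21 falls between score 0 (PR 16.9) and 1 (PR 41.2).
Interpolate: 0 + (40.21 − 16.9)/(41.2 − 16.9) × (1 − 0) = 1.0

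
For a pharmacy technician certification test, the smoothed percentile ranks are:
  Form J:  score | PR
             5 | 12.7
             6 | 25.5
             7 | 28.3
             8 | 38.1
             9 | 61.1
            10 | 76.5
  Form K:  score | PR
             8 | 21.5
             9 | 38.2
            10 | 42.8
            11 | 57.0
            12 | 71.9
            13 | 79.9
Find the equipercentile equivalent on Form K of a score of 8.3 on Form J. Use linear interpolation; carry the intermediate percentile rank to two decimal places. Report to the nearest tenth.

10.2

PR of 8.3 on Form J: 38.1 + (8.3 − 8)/(9 − 8) × (61.1 − 38.1) = 45.00
On Form K, PR 45.00 falls between score 10 (PR 42.8) and 11 (PR 57.0).
Interpolate: 10 + (45.00 − 42.8)/(57.0 − 42.8) × (11 − 10) = 10.2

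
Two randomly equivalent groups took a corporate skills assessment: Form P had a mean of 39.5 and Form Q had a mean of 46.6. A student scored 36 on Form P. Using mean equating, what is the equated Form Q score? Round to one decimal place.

Mean equating: y = x + (M_Y − M_X) = 36 + (46.6 − 39.5) = 43.1

43.1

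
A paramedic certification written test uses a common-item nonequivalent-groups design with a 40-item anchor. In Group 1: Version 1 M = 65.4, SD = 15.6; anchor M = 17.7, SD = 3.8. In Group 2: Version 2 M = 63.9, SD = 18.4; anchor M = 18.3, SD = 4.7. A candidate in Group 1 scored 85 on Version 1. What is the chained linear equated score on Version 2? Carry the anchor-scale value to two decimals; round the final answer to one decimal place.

80.2

Version 1 → anchor (Group 1): v = (3.8/15.6)(85 − 65.4) + 17.7 = 22.47
anchor → Version 2 (Group 2): y = (18.4/4.7)(22.47 − 18.3) + 63.9 = 80.2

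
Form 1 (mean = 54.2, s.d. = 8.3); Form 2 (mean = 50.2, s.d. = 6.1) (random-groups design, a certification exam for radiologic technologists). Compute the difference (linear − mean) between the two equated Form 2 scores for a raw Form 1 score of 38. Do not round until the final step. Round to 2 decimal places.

4.29

Mean-equated: 38 + (50.2 − 54.2) = 34.00
Linear-equated: (6.1/8.3)(38 − 54.2) + 50.2 = 38.294
Difference = 38.294 − 34.00 = 4.29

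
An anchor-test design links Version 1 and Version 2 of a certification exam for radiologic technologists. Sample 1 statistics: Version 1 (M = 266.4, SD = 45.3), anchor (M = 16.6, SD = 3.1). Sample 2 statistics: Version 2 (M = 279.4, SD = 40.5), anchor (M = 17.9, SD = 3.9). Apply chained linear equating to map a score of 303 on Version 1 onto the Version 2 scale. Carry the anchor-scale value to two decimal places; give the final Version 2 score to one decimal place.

Version 1 → anchor (Sample 1): v = (3.1/45.3)(303 − 266.4) + 16.6 = 19.10
anchor → Version 2 (Sample 2): y = (40.5/3.9)(19.10 − 17.9) + 279.4 = 291.9

291.9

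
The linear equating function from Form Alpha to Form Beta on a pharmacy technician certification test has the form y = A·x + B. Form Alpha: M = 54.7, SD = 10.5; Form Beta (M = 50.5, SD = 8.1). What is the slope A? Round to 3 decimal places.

0.771

A = SD_Y / SD_X = 8.1 / 10.5 = 0.771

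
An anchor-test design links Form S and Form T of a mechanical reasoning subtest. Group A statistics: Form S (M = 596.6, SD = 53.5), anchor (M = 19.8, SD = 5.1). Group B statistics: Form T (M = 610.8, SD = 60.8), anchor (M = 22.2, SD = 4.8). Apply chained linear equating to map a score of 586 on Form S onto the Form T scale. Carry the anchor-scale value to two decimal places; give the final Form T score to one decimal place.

567.6

Form S → anchor (Group A): v = (5.1/53.5)(586 − 596.6) + 19.8 = 18.79
anchor → Form T (Group B): y = (60.8/4.8)(18.79 − 22.2) + 610.8 = 567.6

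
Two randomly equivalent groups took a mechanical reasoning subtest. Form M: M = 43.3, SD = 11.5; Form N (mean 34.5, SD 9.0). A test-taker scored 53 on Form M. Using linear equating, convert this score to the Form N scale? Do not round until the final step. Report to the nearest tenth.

42.1

Linear equating: y = (SD_Y/SD_X)(x − M_X) + M_Y
y = (9.0/11.5)(53 − 43.3) + 34.5
y = 0.782609 × 9.7 + 34.5 = 7.5913 + 34.5 = 42.1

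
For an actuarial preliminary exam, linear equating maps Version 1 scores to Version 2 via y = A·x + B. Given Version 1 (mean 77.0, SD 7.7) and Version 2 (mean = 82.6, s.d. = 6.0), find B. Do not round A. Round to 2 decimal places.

A = SD_Y / SD_X = 6.0 / 7.7 = 0.779221
B = M_Y − A·M_X = 82.6 − 0.779221 × 77.0 = 22.60

22.60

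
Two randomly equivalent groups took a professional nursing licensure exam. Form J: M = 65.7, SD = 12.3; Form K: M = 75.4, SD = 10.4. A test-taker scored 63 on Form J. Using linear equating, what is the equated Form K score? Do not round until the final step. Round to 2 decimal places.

Linear equating: y = (SD_Y/SD_X)(x − M_X) + M_Y
y = (10.4/12.3)(63 − 65.7) + 75.4
y = 0.845528 × -2.7 + 75.4 = -2.2829 + 75.4 = 73.12

73.12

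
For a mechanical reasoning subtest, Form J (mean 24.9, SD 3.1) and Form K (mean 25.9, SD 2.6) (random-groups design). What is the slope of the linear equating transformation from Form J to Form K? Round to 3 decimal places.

0.839

A = SD_Y / SD_X = 2.6 / 3.1 = 0.839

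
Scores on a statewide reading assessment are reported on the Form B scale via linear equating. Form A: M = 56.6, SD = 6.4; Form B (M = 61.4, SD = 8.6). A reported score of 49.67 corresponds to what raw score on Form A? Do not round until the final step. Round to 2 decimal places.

47.87

Invert y = (SD_Y/SD_X)(x − M_X) + M_Y:
x = (SD_X/SD_Y)(y − M_Y) + M_X = (6.4/8.6)(49.67 − 61.4) + 56.6
x = 0.744186 × -11.730 + 56.6 = 47.87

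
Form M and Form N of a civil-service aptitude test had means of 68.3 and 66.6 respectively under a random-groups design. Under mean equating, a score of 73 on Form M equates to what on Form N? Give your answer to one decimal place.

Mean equating: y = x + (M_Y − M_X) = 73 + (66.6 − 68.3) = 71.3

71.3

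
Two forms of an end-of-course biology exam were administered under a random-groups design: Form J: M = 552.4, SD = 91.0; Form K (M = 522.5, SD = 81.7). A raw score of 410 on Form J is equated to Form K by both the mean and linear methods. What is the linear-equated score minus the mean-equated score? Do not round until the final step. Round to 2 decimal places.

14.55

Mean-equated: 410 + (522.5 − 552.4) = 380.10
Linear-equated: (81.7/91.0)(410 − 552.4) + 522.5 = 394.653
Difference = 394.653 − 380.10 = 14.55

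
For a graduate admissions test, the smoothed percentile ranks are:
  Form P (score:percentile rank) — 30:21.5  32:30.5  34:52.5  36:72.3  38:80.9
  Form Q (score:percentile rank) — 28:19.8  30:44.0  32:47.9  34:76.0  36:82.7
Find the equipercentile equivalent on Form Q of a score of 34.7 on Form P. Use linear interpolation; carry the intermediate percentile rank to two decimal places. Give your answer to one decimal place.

32.8

PR of 34.7 on Form P: 52.5 + (34.7 − 34)/(36 − 34) × (72.3 − 52.5) = 59.43
On Form Q, PR 59.43 falls between score 32 (PR 47.9) and 34 (PR 76.0).
Interpolate: 32 + (59.43 − 47.9)/(76.0 − 47.9) × (34 − 32) = 32.8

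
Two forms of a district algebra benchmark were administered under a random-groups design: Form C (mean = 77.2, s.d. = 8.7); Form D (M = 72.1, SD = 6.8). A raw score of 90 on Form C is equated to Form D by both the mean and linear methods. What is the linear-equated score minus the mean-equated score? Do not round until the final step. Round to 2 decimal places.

-2.80

Mean-equated: 90 + (72.1 − 77.2) = 84.90
Linear-equated: (6.8/8.7)(90 − 77.2) + 72.1 = 82.105
Difference = 82.105 − 84.90 = -2.80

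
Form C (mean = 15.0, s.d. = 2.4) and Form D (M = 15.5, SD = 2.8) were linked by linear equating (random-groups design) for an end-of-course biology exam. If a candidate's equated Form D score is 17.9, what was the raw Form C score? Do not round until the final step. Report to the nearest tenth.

Invert y = (SD_Y/SD_X)(x − M_X) + M_Y:
x = (SD_X/SD_Y)(y − M_Y) + M_X = (2.4/2.8)(17.9 − 15.5) + 15.0
x = 0.857143 × 2.400 + 15.0 = 17.1

17.1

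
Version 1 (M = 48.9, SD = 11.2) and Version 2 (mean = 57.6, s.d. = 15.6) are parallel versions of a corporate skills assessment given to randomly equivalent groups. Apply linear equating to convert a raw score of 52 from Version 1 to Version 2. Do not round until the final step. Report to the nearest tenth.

61.9

Linear equating: y = (SD_Y/SD_X)(x − M_X) + M_Y
y = (15.6/11.2)(52 − 48.9) + 57.6
y = 1.392857 × 3.1 + 57.6 = 4.3179 + 57.6 = 61.9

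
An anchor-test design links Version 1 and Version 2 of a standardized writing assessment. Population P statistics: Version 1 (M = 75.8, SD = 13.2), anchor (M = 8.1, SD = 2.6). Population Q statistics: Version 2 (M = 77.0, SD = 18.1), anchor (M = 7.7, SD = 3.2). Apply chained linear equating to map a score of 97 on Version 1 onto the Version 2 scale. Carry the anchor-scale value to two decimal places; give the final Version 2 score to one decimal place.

Version 1 → anchor (Population P): v = (2.6/13.2)(97 − 75.8) + 8.1 = 12.28
anchor → Version 2 (Population Q): y = (18.1/3.2)(12.28 − 7.7) + 77.0 = 102.9

102.9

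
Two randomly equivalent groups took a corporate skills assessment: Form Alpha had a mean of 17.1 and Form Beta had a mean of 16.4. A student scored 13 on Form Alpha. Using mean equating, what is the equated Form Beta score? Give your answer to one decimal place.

Mean equating: y = x + (M_Y − M_X) = 13 + (16.4 − 17.1) = 12.3

12.3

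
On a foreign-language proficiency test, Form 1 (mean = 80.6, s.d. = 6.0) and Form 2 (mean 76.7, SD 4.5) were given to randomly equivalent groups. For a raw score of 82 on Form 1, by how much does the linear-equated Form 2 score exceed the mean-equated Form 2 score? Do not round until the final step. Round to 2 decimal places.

Mean-equated: 82 + (76.7 − 80.6) = 78.10
Linear-equated: (4.5/6.0)(82 − 80.6) + 76.7 = 77.750
Difference = 77.750 − 78.10 = -0.35

-0.35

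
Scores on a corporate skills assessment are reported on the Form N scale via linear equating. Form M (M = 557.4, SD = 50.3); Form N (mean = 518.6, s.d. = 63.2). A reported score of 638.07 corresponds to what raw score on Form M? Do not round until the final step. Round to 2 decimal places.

Invert y = (SD_Y/SD_X)(x − M_X) + M_Y:
x = (SD_X/SD_Y)(y − M_Y) + M_X = (50.3/63.2)(638.07 − 518.6) + 557.4
x = 0.795886 × 119.470 + 557.4 = 652.48

652.48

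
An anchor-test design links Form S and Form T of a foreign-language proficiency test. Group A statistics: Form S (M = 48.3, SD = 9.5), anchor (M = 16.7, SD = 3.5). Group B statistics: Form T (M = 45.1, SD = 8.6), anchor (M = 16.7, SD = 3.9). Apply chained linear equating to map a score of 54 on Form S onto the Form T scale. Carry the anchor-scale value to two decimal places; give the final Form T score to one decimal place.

Form S → anchor (Group A): v = (3.5/9.5)(54 − 48.3) + 16.7 = 18.80
anchor → Form T (Group B): y = (8.6/3.9)(18.80 − 16.7) + 45.1 = 49.7

49.7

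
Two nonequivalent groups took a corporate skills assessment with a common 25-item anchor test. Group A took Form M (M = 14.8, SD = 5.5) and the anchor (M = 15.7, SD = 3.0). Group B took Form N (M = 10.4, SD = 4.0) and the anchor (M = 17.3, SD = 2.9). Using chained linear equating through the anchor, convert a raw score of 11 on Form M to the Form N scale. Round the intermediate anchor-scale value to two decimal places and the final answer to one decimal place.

5.3

Form M → anchor (Group A): v = (3.0/5.5)(11 − 14.8) + 15.7 = 13.63
anchor → Form N (Group B): y = (4.0/2.9)(13.63 − 17.3) + 10.4 = 5.3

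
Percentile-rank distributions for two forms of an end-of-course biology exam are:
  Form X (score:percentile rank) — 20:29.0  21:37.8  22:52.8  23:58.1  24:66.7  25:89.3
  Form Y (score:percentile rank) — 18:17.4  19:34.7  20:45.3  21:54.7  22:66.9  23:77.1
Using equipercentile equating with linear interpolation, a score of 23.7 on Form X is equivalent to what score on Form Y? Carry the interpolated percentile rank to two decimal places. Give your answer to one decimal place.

21.8

PR of 23.7 on Form X: 58.1 + (23.7 − 23)/(24 − 23) × (66.7 − 58.1) = 64.12
On Form Y, PR 64.12 falls between score 21 (PR 54.7) and 22 (PR 66.9).
Interpolate: 21 + (64.12 − 54.7)/(66.9 − 54.7) × (22 − 21) = 21.8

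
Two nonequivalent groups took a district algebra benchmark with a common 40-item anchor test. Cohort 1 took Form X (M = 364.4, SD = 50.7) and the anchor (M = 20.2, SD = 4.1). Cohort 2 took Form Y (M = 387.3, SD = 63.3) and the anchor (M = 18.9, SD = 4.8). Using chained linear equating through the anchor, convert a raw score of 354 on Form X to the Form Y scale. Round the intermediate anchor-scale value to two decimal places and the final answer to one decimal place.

393.4

Form X → anchor (Cohort 1): v = (4.1/50.7)(354 − 364.4) + 20.2 = 19.36
anchor → Form Y (Cohort 2): y = (63.3/4.8)(19.36 − 18.9) + 387.3 = 393.4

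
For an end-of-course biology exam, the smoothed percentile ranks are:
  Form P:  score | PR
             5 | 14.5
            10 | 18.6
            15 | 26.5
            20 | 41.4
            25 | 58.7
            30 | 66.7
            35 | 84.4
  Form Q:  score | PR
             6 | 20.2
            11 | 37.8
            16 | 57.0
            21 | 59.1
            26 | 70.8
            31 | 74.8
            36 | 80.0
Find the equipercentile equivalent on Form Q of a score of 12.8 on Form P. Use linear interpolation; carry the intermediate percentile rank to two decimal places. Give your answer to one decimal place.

PR of 12.8 on Form P: 18.6 + (12.8 − 10)/(15 − 10) × (26.5 − 18.6) = 23.02
On Form Q, PR 23.02 falls between score 6 (PR 20.2) and 11 (PR 37.8).
Interpolate: 6 + (23.02 − 20.2)/(37.8 − 20.2) × (11 − 6) = 6.8

6.8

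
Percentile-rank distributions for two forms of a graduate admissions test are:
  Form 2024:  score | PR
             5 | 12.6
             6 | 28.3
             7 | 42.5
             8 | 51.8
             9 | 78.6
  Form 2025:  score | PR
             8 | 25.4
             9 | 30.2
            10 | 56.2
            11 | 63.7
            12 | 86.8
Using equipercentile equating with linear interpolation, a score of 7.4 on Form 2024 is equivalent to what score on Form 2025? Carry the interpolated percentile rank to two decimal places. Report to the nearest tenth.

9.6

PR of 7.4 on Form 2024: 42.5 + (7.4 − 7)/(8 − 7) × (51.8 − 42.5) = 46.22
On Form 2025, PR 46.22 falls between score 9 (PR 30.2) and 10 (PR 56.2).
Interpolate: 9 + (46.22 − 30.2)/(56.2 − 30.2) × (10 − 9) = 9.6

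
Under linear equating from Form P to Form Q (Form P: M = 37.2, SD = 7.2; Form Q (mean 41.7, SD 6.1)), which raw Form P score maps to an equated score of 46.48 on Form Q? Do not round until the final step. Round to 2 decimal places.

42.84

Invert y = (SD_Y/SD_X)(x − M_X) + M_Y:
x = (SD_X/SD_Y)(y − M_Y) + M_X = (7.2/6.1)(46.48 − 41.7) + 37.2
x = 1.180328 × 4.780 + 37.2 = 42.84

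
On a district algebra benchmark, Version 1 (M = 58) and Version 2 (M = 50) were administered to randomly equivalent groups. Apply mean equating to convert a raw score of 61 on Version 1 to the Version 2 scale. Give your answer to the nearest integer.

Mean equating: y = x + (M_Y − M_X) = 61 + (50 − 58) = 53

53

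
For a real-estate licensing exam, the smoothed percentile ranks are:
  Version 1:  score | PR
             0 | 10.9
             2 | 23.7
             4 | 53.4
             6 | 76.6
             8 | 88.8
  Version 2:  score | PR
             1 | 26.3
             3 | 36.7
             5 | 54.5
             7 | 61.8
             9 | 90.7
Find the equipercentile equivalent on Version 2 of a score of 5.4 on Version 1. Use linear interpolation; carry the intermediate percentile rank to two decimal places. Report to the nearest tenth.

7.5

PR of 5.4 on Version 1: 53.4 + (5.4 − 4)/(6 − 4) × (76.6 − 53.4) = 69.64
On Version 2, PR 69.64 falls between score 7 (PR 61.8) and 9 (PR 90.7).
Interpolate: 7 + (69.64 − 61.8)/(90.7 − 61.8) × (9 − 7) = 7.5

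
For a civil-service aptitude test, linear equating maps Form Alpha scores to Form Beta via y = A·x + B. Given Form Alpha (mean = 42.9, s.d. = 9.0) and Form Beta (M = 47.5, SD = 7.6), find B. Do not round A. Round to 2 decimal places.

A = SD_Y / SD_X = 7.6 / 9.0 = 0.844444
B = M_Y − A·M_X = 47.5 − 0.844444 × 42.9 = 11.27

11.27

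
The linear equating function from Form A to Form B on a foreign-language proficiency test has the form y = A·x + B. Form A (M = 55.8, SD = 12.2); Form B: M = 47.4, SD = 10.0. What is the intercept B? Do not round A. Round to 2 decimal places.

A = SD_Y / SD_X = 10.0 / 12.2 = 0.819672
B = M_Y − A·M_X = 47.4 − 0.819672 × 55.8 = 1.66

1.66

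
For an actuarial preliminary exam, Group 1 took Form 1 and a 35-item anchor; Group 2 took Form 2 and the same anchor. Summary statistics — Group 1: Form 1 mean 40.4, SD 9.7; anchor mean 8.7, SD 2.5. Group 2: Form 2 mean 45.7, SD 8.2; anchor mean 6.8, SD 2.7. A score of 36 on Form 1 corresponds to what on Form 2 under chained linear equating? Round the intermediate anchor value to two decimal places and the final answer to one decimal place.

Form 1 → anchor (Group 1): v = (2.5/9.7)(36 − 40.4) + 8.7 = 7.57
anchor → Form 2 (Group 2): y = (8.2/2.7)(7.57 − 6.8) + 45.7 = 48.0

48.0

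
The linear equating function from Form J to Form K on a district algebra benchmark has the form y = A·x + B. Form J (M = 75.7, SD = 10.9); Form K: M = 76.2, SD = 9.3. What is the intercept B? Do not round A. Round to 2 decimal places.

11.61

A = SD_Y / SD_X = 9.3 / 10.9 = 0.853211
B = M_Y − A·M_X = 76.2 − 0.853211 × 75.7 = 11.61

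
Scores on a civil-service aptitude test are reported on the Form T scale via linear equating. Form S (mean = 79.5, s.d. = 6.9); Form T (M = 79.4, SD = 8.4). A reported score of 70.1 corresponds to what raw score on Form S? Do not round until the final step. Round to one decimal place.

Invert y = (SD_Y/SD_X)(x − M_X) + M_Y:
x = (SD_X/SD_Y)(y − M_Y) + M_X = (6.9/8.4)(70.1 − 79.4) + 79.5
x = 0.821429 × -9.300 + 79.5 = 71.9

71.9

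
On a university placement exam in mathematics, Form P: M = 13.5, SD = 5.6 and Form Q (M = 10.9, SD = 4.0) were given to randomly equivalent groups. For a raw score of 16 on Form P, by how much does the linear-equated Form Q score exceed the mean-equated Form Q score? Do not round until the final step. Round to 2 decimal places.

-0.71

Mean-equated: 16 + (10.9 − 13.5) = 13.40
Linear-equated: (4.0/5.6)(16 − 13.5) + 10.9 = 12.686
Difference = 12.686 − 13.40 = -0.71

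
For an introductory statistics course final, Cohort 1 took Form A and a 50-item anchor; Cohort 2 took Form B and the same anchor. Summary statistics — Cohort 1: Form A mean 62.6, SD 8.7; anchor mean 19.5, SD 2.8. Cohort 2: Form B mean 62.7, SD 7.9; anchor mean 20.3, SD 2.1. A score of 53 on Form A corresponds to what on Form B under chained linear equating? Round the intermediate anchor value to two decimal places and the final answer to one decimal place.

Form A → anchor (Cohort 1): v = (2.8/8.7)(53 − 62.6) + 19.5 = 16.41
anchor → Form B (Cohort 2): y = (7.9/2.1)(16.41 − 20.3) + 62.7 = 48.1

48.1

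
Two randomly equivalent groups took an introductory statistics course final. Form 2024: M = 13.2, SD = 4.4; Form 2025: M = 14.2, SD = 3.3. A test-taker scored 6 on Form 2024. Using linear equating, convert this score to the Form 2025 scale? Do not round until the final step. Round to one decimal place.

8.8

Linear equating: y = (SD_Y/SD_X)(x − M_X) + M_Y
y = (3.3/4.4)(6 − 13.2) + 14.2
y = 0.750000 × -7.2 + 14.2 = -5.4000 + 14.2 = 8.8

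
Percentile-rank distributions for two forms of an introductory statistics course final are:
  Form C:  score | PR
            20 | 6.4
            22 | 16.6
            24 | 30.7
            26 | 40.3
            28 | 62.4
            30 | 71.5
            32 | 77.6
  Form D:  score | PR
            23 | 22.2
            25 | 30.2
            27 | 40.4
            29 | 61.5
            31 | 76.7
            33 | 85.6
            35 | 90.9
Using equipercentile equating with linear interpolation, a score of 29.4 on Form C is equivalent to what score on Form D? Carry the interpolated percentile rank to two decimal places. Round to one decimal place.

PR of 29.4 on Form C: 62.4 + (29.4 − 28)/(30 − 28) × (71.5 − 62.4) = 68.77
On Form D, PR 68.77 falls between score 29 (PR 61.5) and 31 (PR 76.7).
Interpolate: 29 + (68.77 − 61.5)/(76.7 − 61.5) × (31 − 29) = 30.0

30.0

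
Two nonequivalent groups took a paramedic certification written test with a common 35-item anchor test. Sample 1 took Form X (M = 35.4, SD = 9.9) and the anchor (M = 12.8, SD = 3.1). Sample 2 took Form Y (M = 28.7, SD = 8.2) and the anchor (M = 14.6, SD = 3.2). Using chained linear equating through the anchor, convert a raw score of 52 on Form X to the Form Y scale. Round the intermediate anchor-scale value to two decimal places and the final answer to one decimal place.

Form X → anchor (Sample 1): v = (3.1/9.9)(52 − 35.4) + 12.8 = 18.00
anchor → Form Y (Sample 2): y = (8.2/3.2)(18.00 − 14.6) + 28.7 = 37.4

37.4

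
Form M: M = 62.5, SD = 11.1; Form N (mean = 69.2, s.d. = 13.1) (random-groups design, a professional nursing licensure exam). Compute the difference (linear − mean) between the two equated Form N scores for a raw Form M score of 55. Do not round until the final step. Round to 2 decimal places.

-1.35

Mean-equated: 55 + (69.2 − 62.5) = 61.70
Linear-equated: (13.1/11.1)(55 − 62.5) + 69.2 = 60.349
Difference = 60.349 − 61.70 = -1.35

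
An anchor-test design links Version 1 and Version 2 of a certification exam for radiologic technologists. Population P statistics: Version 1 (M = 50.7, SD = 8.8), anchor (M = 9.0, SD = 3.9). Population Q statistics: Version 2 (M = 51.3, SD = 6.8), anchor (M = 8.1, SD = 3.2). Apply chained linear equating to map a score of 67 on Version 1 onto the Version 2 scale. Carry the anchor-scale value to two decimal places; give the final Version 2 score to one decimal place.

Version 1 → anchor (Population P): v = (3.9/8.8)(67 − 50.7) + 9.0 = 16.22
anchor → Version 2 (Population Q): y = (6.8/3.2)(16.22 − 8.1) + 51.3 = 68.6

68.6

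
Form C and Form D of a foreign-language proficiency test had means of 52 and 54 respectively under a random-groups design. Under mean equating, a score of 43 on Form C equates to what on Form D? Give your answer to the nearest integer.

Mean equating: y = x + (M_Y − M_X) = 43 + (54 − 52) = 45

45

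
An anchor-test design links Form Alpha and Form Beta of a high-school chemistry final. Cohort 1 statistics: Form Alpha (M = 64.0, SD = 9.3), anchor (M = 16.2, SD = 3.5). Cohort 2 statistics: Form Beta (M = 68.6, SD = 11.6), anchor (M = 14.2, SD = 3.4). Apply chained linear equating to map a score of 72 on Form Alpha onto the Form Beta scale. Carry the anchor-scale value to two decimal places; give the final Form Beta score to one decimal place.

85.7

Form Alpha → anchor (Cohort 1): v = (3.5/9.3)(72 − 64.0) + 16.2 = 19.21
anchor → Form Beta (Cohort 2): y = (11.6/3.4)(19.21 − 14.2) + 68.6 = 85.7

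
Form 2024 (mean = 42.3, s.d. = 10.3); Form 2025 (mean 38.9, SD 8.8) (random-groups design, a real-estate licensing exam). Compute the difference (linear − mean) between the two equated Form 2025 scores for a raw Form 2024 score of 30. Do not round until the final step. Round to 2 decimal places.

1.79

Mean-equated: 30 + (38.9 − 42.3) = 26.60
Linear-equated: (8.8/10.3)(30 − 42.3) + 38.9 = 28.391
Difference = 28.391 − 26.60 = 1.79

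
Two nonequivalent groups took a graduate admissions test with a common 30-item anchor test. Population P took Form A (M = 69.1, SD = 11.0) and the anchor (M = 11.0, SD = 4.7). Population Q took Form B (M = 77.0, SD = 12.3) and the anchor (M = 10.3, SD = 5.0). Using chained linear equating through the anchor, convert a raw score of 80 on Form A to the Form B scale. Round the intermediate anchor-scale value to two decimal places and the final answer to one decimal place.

90.2

Form A → anchor (Population P): v = (4.7/11.0)(80 − 69.1) + 11.0 = 15.66
anchor → Form B (Population Q): y = (12.3/5.0)(15.66 − 10.3) + 77.0 = 90.2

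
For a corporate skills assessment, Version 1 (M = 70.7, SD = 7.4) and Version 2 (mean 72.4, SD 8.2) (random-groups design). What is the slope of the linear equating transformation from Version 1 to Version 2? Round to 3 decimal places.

A = SD_Y / SD_X = 8.2 / 7.4 = 1.108

1.108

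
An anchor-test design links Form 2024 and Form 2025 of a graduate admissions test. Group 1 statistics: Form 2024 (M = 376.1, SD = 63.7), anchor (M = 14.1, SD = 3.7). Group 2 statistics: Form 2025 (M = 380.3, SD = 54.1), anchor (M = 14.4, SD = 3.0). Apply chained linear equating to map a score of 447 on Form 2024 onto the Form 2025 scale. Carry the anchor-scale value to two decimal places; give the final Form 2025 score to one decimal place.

449.2

Form 2024 → anchor (Group 1): v = (3.7/63.7)(447 − 376.1) + 14.1 = 18.22
anchor → Form 2025 (Group 2): y = (54.1/3.0)(18.22 − 14.4) + 380.3 = 449.2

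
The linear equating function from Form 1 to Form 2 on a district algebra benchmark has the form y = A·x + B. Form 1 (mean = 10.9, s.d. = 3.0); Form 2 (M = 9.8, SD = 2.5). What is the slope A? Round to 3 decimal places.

A = SD_Y / SD_X = 2.5 / 3.0 = 0.833

0.833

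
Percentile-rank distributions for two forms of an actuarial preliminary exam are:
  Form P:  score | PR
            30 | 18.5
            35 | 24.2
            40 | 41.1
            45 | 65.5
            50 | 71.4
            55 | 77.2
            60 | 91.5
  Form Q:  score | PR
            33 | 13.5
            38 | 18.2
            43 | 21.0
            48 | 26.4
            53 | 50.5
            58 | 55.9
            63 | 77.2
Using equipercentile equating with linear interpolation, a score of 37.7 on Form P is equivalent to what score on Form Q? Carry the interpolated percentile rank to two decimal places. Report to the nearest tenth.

PR of 37.7 on Form P: 24.2 + (37.7 − 35)/(40 − 35) × (41.1 − 24.2) = 33.33
On Form Q, PR 33.33 falls between score 48 (PR 26.4) and 53 (PR 50.5).
Interpolate: 48 + (33.33 − 26.4)/(50.5 − 26.4) × (53 − 48) = 49.4

49.4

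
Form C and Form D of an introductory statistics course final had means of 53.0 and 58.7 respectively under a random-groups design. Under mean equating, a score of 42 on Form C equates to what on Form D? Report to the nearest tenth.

Mean equating: y = x + (M_Y − M_X) = 42 + (58.7 − 53.0) = 47.7

47.7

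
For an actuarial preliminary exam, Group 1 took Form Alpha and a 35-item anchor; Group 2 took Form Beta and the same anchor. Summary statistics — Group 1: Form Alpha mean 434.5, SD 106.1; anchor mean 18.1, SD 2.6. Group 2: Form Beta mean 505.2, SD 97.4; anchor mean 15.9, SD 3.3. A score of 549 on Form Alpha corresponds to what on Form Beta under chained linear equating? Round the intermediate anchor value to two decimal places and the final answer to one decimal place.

653.1

Form Alpha → anchor (Group 1): v = (2.6/106.1)(549 − 434.5) + 18.1 = 20.91
anchor → Form Beta (Group 2): y = (97.4/3.3)(20.91 − 15.9) + 505.2 = 653.1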